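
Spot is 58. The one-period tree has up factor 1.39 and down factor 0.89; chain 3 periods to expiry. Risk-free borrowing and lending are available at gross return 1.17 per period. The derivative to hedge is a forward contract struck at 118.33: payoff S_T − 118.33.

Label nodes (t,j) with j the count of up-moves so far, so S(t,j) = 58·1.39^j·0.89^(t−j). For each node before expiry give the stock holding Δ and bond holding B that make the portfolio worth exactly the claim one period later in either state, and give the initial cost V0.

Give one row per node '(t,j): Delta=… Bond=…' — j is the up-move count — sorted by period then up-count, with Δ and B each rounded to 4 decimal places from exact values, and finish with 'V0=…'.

(0,0): Delta=1.0000 Bond=-73.8818
(1,0): Delta=1.0000 Bond=-86.4417
(1,1): Delta=1.0000 Bond=-86.4417
(2,0): Delta=1.0000 Bond=-101.1368
(2,1): Delta=1.0000 Bond=-101.1368
(2,2): Delta=1.0000 Bond=-101.1368
V0=-15.8818

Under the risk-neutral measure, an up-move has probability p* = (R−d)/(u−d) = 0.5600 and values discount at R = 1.17.
At expiry t=3: V(3,0)=-77.4418, V(3,1)=-54.4709, V(3,2)=-18.5950, V(3,3)=37.4359
  t=2,j=0: stock 45.9418 → up 63.8591 (V=-54.4709), down 40.8882 (V=-77.4418). Price -55.1950; hedge Δ=1.0000, bond B=-101.1368.
  t=2,j=1: stock 71.7518 → up 99.7350 (V=-18.5950), down 63.8591 (V=-54.4709). Price -29.3850; hedge Δ=1.0000, bond B=-101.1368.
  t=2,j=2: stock 112.0618 → up 155.7659 (V=37.4359), down 99.7350 (V=-18.5950). Price 10.9250; hedge Δ=1.0000, bond B=-101.1368.
  t=1,j=0: stock 51.6200 → up 71.7518 (V=-29.3850), down 45.9418 (V=-55.1950). Price -34.8217; hedge Δ=1.0000, bond B=-86.4417.
  t=1,j=1: stock 80.6200 → up 112.0618 (V=10.9250), down 71.7518 (V=-29.3850). Price -5.8217; hedge Δ=1.0000, bond B=-86.4417.
  t=0,j=0: stock 58.0000 → up 80.6200 (V=-5.8217), down 51.6200 (V=-34.8217). Price -15.8818; hedge Δ=1.0000, bond B=-73.8818.
Self-financing check: at every node Δ·S+B equals the discounted successor values.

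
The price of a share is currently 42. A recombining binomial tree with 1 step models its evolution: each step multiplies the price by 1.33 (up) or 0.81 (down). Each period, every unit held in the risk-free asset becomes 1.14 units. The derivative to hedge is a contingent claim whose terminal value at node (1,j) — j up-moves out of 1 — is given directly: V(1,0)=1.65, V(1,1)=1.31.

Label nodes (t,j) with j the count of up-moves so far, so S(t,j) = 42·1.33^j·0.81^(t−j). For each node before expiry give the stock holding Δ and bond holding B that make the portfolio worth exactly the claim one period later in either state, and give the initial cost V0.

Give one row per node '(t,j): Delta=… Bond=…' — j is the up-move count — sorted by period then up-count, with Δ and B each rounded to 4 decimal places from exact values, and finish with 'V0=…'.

(0,0): Delta=-0.0156 Bond=1.9119
V0=1.2581

Under the risk-neutral measure, an up-move has probability p* = (R−d)/(u−d) = 0.6346 and values discount at R = 1.14.
Terminal payoffs: V(1,0)=1.6500, V(1,1)=1.3100
  t=0,j=0: stock 42.0000 → up 55.8600 (V=1.3100), down 34.0200 (V=1.6500). Price 1.2581; hedge Δ=-0.0156, bond B=1.9119.
Root portfolio cost Δ·42+B reproduces V0=1.2581.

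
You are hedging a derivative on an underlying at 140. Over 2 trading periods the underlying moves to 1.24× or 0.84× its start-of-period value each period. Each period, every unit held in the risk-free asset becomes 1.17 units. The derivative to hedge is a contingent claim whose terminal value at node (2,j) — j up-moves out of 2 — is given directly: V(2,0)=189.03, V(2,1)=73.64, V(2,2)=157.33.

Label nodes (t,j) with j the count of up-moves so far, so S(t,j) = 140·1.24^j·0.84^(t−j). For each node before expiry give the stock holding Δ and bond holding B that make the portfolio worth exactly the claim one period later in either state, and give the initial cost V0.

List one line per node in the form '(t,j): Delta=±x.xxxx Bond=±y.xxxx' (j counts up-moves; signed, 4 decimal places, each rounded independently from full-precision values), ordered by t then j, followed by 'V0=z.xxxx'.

(0,0): Delta=0.7456 Bond=-6.3948
(1,0): Delta=-2.4530 Bond=368.6744
(1,1): Delta=1.2052 Bond=-87.2726
V0=97.9877

Under the risk-neutral measure, an up-move has probability p* = (R−d)/(u−d) = 0.8250 and values discount at R = 1.17.
Payoff layer (t=2): V(2,0)=189.0300, V(2,1)=73.6400, V(2,2)=157.3300
Node (1,0) S=117.6000: V=(p*·73.6400+(1−p*)·189.0300)/1.17=80.1994; Δ=(73.6400−189.0300)/(145.8240−98.7840)=-2.4530; B=V−Δ·S=368.6744
Node (1,1) S=173.6000: V=(p*·157.3300+(1−p*)·73.6400)/1.17=121.9524; Δ=(157.3300−73.6400)/(215.2640−145.8240)=1.2052; B=V−Δ·S=-87.2726
Node (0,0) S=140.0000: V=(p*·121.9524+(1−p*)·80.1994)/1.17=97.9877; Δ=(121.9524−80.1994)/(173.6000−117.6000)=0.7456; B=V−Δ·S=-6.3948
Root portfolio cost Δ·140+B reproduces V0=97.9877.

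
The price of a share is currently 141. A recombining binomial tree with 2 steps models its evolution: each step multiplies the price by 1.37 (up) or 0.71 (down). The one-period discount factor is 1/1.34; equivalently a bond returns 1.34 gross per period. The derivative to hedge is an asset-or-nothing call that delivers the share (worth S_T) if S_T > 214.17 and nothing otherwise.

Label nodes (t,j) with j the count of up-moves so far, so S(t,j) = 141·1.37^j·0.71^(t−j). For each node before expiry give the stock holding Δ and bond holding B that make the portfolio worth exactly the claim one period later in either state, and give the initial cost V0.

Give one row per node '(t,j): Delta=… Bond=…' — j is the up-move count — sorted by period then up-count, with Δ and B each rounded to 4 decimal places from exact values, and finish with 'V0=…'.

(0,0): Delta=2.0258 Bond=-151.3428
(1,0): Delta=0.0000 Bond=0.0000
(1,1): Delta=2.0758 Bond=-212.4564
V0=134.2901

No-arbitrage ⇒ martingale measure with p* = (R−d)/(u−d) = 0.9545.
Terminal payoffs: V(2,0)=0.0000, V(2,1)=0.0000, V(2,2)=264.6429
Node (1,0) S=100.1100: V=(p*·0.0000+(1−p*)·0.0000)/1.34=0.0000; Δ=(0.0000−0.0000)/(137.1507−71.0781)=0.0000; B=V−Δ·S=0.0000
Node (1,1) S=193.1700: V=(p*·264.6429+(1−p*)·0.0000)/1.34=188.5177; Δ=(264.6429−0.0000)/(264.6429−137.1507)=2.0758; B=V−Δ·S=-212.4564
Node (0,0) S=141.0000: V=(p*·188.5177+(1−p*)·0.0000)/1.34=134.2901; Δ=(188.5177−0.0000)/(193.1700−100.1100)=2.0258; B=V−Δ·S=-151.3428
Root portfolio cost Δ·141+B reproduces V0=134.2901.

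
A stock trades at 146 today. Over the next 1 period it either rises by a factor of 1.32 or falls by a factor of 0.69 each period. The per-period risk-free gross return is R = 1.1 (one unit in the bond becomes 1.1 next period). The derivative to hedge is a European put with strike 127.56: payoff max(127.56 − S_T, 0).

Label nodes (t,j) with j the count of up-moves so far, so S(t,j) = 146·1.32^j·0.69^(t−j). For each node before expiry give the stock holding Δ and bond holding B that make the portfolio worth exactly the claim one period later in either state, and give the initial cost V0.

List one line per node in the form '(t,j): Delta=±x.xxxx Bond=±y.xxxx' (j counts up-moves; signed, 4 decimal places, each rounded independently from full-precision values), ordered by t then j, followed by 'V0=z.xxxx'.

(0,0): Delta=-0.2916 Bond=51.0857
V0=8.5143

Under the risk-neutral measure, an up-move has probability p* = (R−d)/(u−d) = 0.6508 and values discount at R = 1.1.
At expiry t=1: V(1,0)=26.8200, V(1,1)=0.0000
Node (0,0) S=146.0000: V=(p*·0.0000+(1−p*)·26.8200)/1.1=8.5143; Δ=(0.0000−26.8200)/(192.7200−100.7400)=-0.2916; B=V−Δ·S=51.0857
Each (Δ,B) replicates both successor values, so the strategy is self-financing and V0 is arbitrage-free.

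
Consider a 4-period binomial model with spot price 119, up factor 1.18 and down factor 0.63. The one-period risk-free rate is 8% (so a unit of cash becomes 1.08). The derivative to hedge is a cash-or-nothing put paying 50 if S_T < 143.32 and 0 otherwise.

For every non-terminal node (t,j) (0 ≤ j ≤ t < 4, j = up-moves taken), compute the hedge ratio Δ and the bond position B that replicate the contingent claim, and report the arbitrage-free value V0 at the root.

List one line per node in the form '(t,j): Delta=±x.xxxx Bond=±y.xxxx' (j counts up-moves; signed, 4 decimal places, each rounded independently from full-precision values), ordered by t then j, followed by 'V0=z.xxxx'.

Under the risk-neutral measure, an up-move has probability p* = (R−d)/(u−d) = 0.8182 and values discount at R = 1.08.
Payoff layer (t=4): V(4,0)=50.0000, V(4,1)=50.0000, V(4,2)=50.0000, V(4,3)=50.0000, V(4,4)=0.0000
Node (3,0) S=29.7556: V=(p*·50.0000+(1−p*)·50.0000)/1.08=46.2963; Δ=(50.0000−50.0000)/(35.1116−18.7460)=0.0000; B=V−Δ·S=46.2963
Node (3,1) S=55.7327: V=(p*·50.0000+(1−p*)·50.0000)/1.08=46.2963; Δ=(50.0000−50.0000)/(65.7646−35.1116)=0.0000; B=V−Δ·S=46.2963
Node (3,2) S=104.3882: V=(p*·50.0000+(1−p*)·50.0000)/1.08=46.2963; Δ=(50.0000−50.0000)/(123.1781−65.7646)=0.0000; B=V−Δ·S=46.2963
Node (3,3) S=195.5208: V=(p*·0.0000+(1−p*)·50.0000)/1.08=8.4175; Δ=(0.0000−50.0000)/(230.7146−123.1781)=-0.4650; B=V−Δ·S=99.3266
Node (2,0) S=47.2311: V=(p*·46.2963+(1−p*)·46.2963)/1.08=42.8669; Δ=(46.2963−46.2963)/(55.7327−29.7556)=0.0000; B=V−Δ·S=42.8669
Node (2,1) S=88.4646: V=(p*·46.2963+(1−p*)·46.2963)/1.08=42.8669; Δ=(46.2963−46.2963)/(104.3882−55.7327)=0.0000; B=V−Δ·S=42.8669
Node (2,2) S=165.6956: V=(p*·8.4175+(1−p*)·46.2963)/1.08=14.1709; Δ=(8.4175−46.2963)/(195.5208−104.3882)=-0.4156; B=V−Δ·S=83.0414
Node (1,0) S=74.9700: V=(p*·42.8669+(1−p*)·42.8669)/1.08=39.6916; Δ=(42.8669−42.8669)/(88.4646−47.2311)=0.0000; B=V−Δ·S=39.6916
Node (1,1) S=140.4200: V=(p*·14.1709+(1−p*)·42.8669)/1.08=17.9522; Δ=(14.1709−42.8669)/(165.6956−88.4646)=-0.3716; B=V−Δ·S=70.1268
Node (0,0) S=119.0000: V=(p*·17.9522+(1−p*)·39.6916)/1.08=20.2822; Δ=(17.9522−39.6916)/(140.4200−74.9700)=-0.3322; B=V−Δ·S=59.8085
Root portfolio cost Δ·119+B reproduces V0=20.2822.

(0,0): Delta=-0.3322 Bond=59.8085
(1,0): Delta=0.0000 Bond=39.6916
(1,1): Delta=-0.3716 Bond=70.1268
(2,0): Delta=0.0000 Bond=42.8669
(2,1): Delta=0.0000 Bond=42.8669
(2,2): Delta=-0.4156 Bond=83.0414
(3,0): Delta=0.0000 Bond=46.2963
(3,1): Delta=0.0000 Bond=46.2963
(3,2): Delta=0.0000 Bond=46.2963
(3,3): Delta=-0.4650 Bond=99.3266
V0=20.2822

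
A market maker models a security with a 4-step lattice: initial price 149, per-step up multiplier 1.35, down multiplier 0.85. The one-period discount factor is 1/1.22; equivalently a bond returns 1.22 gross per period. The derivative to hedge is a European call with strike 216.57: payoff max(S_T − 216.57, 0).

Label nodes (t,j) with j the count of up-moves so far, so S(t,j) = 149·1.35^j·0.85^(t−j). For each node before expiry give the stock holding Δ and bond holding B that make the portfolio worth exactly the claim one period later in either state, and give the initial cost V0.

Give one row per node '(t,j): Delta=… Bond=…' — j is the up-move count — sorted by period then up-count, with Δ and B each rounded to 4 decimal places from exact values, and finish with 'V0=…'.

The replicating-portfolio and risk-neutral prices coincide; use p* = (1.22−0.85)/(1.35−0.85) = 0.7400 for the latter.
Terminal values V(4,·): V(4,0)=0.0000, V(4,1)=0.0000, V(4,2)=0.0000, V(4,3)=95.0365, V(4,4)=278.3344
  t=3,j=0: stock 91.5046 → up 123.5312 (V=0.0000), down 77.7789 (V=0.0000). Price 0.0000; hedge Δ=0.0000, bond B=0.0000.
  t=3,j=1: stock 145.3309 → up 196.1967 (V=0.0000), down 123.5312 (V=0.0000). Price 0.0000; hedge Δ=0.0000, bond B=0.0000.
  t=3,j=2: stock 230.8196 → up 311.6065 (V=95.0365), down 196.1967 (V=0.0000). Price 57.6451; hedge Δ=0.8235, bond B=-132.4279.
  t=3,j=3: stock 366.5959 → up 494.9044 (V=278.3344), down 311.6065 (V=95.0365). Price 189.0795; hedge Δ=1.0000, bond B=-177.5164.
  t=2,j=0: stock 107.6525 → up 145.3309 (V=0.0000), down 91.5046 (V=0.0000). Price 0.0000; hedge Δ=0.0000, bond B=0.0000.
  t=2,j=1: stock 170.9775 → up 230.8196 (V=57.6451), down 145.3309 (V=0.0000). Price 34.9651; hedge Δ=0.6743, bond B=-80.3251.
  t=2,j=2: stock 271.5525 → up 366.5959 (V=189.0795), down 230.8196 (V=57.6451). Price 126.9726; hedge Δ=0.9680, bond B=-135.8962.
  t=1,j=0: stock 126.6500 → up 170.9775 (V=34.9651), down 107.6525 (V=0.0000). Price 21.2083; hedge Δ=0.5522, bond B=-48.7218.
  t=1,j=1: stock 201.1500 → up 271.5525 (V=126.9726), down 170.9775 (V=34.9651). Price 84.4677; hedge Δ=0.9148, bond B=-99.5473.
  t=0,j=0: stock 149.0000 → up 201.1500 (V=84.4677), down 126.6500 (V=21.2083). Price 55.7543; hedge Δ=0.8491, bond B=-70.7645.
Self-financing check: at every node Δ·S+B equals the discounted successor values.

(0,0): Delta=0.8491 Bond=-70.7645
(1,0): Delta=0.5522 Bond=-48.7218
(1,1): Delta=0.9148 Bond=-99.5473
(2,0): Delta=0.0000 Bond=0.0000
(2,1): Delta=0.6743 Bond=-80.3251
(2,2): Delta=0.9680 Bond=-135.8962
(3,0): Delta=0.0000 Bond=0.0000
(3,1): Delta=0.0000 Bond=0.0000
(3,2): Delta=0.8235 Bond=-132.4279
(3,3): Delta=1.0000 Bond=-177.5164
V0=55.7543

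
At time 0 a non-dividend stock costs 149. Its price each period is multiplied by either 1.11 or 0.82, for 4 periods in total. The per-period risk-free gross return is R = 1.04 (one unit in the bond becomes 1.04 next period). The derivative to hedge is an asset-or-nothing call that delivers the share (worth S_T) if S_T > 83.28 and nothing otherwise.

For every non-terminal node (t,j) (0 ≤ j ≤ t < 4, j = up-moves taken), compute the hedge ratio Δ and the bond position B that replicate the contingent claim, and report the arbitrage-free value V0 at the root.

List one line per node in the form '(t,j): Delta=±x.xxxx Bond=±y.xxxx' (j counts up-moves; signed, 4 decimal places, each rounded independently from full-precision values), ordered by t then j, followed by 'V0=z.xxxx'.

No-arbitrage ⇒ martingale measure with p* = (R−d)/(u−d) = 0.7586.
Payoff layer (t=4): V(4,0)=0.0000, V(4,1)=91.1908, V(4,2)=123.4411, V(4,3)=167.0972, V(4,4)=226.1925
Node (3,0) S=82.1538: V=(p*·91.1908+(1−p*)·0.0000)/1.04=66.5185; Δ=(91.1908−0.0000)/(91.1908−67.3661)=3.8276; B=V−Δ·S=-247.9324
Node (3,1) S=111.2082: V=(p*·123.4411+(1−p*)·91.1908)/1.04=111.2082; Δ=(123.4411−91.1908)/(123.4411−91.1908)=1.0000; B=V−Δ·S=0.0000
Node (3,2) S=150.5380: V=(p*·167.0972+(1−p*)·123.4411)/1.04=150.5380; Δ=(167.0972−123.4411)/(167.0972−123.4411)=1.0000; B=V−Δ·S=0.0000
Node (3,3) S=203.7770: V=(p*·226.1925+(1−p*)·167.0972)/1.04=203.7770; Δ=(226.1925−167.0972)/(226.1925−167.0972)=1.0000; B=V−Δ·S=0.0000
Node (2,0) S=100.1876: V=(p*·111.2082+(1−p*)·66.5185)/1.04=96.5587; Δ=(111.2082−66.5185)/(111.2082−82.1538)=1.5381; B=V−Δ·S=-57.5440
Node (2,1) S=135.6198: V=(p*·150.5380+(1−p*)·111.2082)/1.04=135.6198; Δ=(150.5380−111.2082)/(150.5380−111.2082)=1.0000; B=V−Δ·S=0.0000
Node (2,2) S=183.5829: V=(p*·203.7770+(1−p*)·150.5380)/1.04=183.5829; Δ=(203.7770−150.5380)/(203.7770−150.5380)=1.0000; B=V−Δ·S=0.0000
Node (1,0) S=122.1800: V=(p*·135.6198+(1−p*)·96.5587)/1.04=121.3377; Δ=(135.6198−96.5587)/(135.6198−100.1876)=1.1024; B=V−Δ·S=-13.3557
Node (1,1) S=165.3900: V=(p*·183.5829+(1−p*)·135.6198)/1.04=165.3900; Δ=(183.5829−135.6198)/(183.5829−135.6198)=1.0000; B=V−Δ·S=0.0000
Node (0,0) S=149.0000: V=(p*·165.3900+(1−p*)·121.3377)/1.04=148.8045; Δ=(165.3900−121.3377)/(165.3900−122.1800)=1.0195; B=V−Δ·S=-3.0998
Self-financing check: at every node Δ·S+B equals the discounted successor values.

(0,0): Delta=1.0195 Bond=-3.0998
(1,0): Delta=1.1024 Bond=-13.3557
(1,1): Delta=1.0000 Bond=0.0000
(2,0): Delta=1.5381 Bond=-57.5440
(2,1): Delta=1.0000 Bond=0.0000
(2,2): Delta=1.0000 Bond=0.0000
(3,0): Delta=3.8276 Bond=-247.9324
(3,1): Delta=1.0000 Bond=0.0000
(3,2): Delta=1.0000 Bond=0.0000
(3,3): Delta=1.0000 Bond=0.0000
V0=148.8045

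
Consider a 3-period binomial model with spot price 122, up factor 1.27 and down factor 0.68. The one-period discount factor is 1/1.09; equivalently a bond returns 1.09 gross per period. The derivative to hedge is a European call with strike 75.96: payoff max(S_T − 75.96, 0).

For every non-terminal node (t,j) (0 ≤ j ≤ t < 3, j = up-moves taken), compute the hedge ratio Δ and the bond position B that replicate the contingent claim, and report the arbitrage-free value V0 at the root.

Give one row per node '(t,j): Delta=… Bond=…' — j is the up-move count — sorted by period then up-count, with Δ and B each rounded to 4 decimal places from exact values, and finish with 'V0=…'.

(0,0): Delta=0.9424 Bond=-50.1540
(1,0): Delta=0.7535 Bond=-38.9951
(1,1): Delta=0.9868 Bond=-61.5485
(2,0): Delta=0.0000 Bond=0.0000
(2,1): Delta=0.9306 Bond=-61.1653
(2,2): Delta=1.0000 Bond=-69.6881
V0=64.8160

Under the risk-neutral measure, an up-move has probability p* = (R−d)/(u−d) = 0.6949 and values discount at R = 1.09.
Terminal payoffs: V(3,0)=0.0000, V(3,1)=0.0000, V(3,2)=57.8462, V(3,3)=173.9427
(2,0): S=56.4128. Δ = (V_up−V_dn)/(S_up−S_dn) = (0.0000−0.0000)/(71.6443−38.3607) = 0.0000. V = [p*·0.0000 + (1−p*)·0.0000]/1.09 = 0.0000. B = V − Δ·S = 0.0000.
(2,1): S=105.3592. Δ = (V_up−V_dn)/(S_up−S_dn) = (57.8462−0.0000)/(133.8062−71.6443) = 0.9306. V = [p*·57.8462 + (1−p*)·0.0000]/1.09 = 36.8791. B = V − Δ·S = -61.1653.
(2,2): S=196.7738. Δ = (V_up−V_dn)/(S_up−S_dn) = (173.9427−57.8462)/(249.9027−133.8062) = 1.0000. V = [p*·173.9427 + (1−p*)·57.8462]/1.09 = 127.0857. B = V − Δ·S = -69.6881.
(1,0): S=82.9600. Δ = (V_up−V_dn)/(S_up−S_dn) = (36.8791−0.0000)/(105.3592−56.4128) = 0.7535. V = [p*·36.8791 + (1−p*)·0.0000]/1.09 = 23.5118. B = V − Δ·S = -38.9951.
(1,1): S=154.9400. Δ = (V_up−V_dn)/(S_up−S_dn) = (127.0857−36.8791)/(196.7738−105.3592) = 0.9868. V = [p*·127.0857 + (1−p*)·36.8791]/1.09 = 91.3441. B = V − Δ·S = -61.5485.
(0,0): S=122.0000. Δ = (V_up−V_dn)/(S_up−S_dn) = (91.3441−23.5118)/(154.9400−82.9600) = 0.9424. V = [p*·91.3441 + (1−p*)·23.5118]/1.09 = 64.8160. B = V − Δ·S = -50.1540.
Self-financing check: at every node Δ·S+B equals the discounted successor values.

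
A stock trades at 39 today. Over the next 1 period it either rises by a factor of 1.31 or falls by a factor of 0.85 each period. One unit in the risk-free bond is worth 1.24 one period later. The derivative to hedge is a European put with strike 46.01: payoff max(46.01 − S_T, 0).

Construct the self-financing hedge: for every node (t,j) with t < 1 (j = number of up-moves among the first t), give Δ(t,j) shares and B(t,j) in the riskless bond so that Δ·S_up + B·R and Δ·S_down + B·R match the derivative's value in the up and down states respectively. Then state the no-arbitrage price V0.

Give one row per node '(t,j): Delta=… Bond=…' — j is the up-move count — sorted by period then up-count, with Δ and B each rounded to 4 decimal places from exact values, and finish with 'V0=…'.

(0,0): Delta=-0.7168 Bond=29.5347
V0=1.5782

The replicating-portfolio and risk-neutral prices coincide; use p* = (1.24−0.85)/(1.31−0.85) = 0.8478 for the latter.
At expiry t=1: V(1,0)=12.8600, V(1,1)=0.0000
(0,0): S=39.0000. Δ = (V_up−V_dn)/(S_up−S_dn) = (0.0000−12.8600)/(51.0900−33.1500) = -0.7168. V = [p*·0.0000 + (1−p*)·12.8600]/1.24 = 1.5782. B = V − Δ·S = 29.5347.
Check: Δ(0,0)·S0 + B(0,0) = 1.5782 = V0.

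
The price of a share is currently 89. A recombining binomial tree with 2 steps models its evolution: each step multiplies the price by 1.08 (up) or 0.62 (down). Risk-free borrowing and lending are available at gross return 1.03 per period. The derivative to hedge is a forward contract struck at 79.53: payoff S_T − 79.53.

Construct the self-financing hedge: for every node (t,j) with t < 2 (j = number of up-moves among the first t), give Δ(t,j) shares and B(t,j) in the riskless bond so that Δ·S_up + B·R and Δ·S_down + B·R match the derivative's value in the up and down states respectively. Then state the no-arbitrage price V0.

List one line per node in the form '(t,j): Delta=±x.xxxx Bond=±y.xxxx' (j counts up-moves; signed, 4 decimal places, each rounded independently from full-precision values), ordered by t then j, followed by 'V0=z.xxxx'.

Since d<R<u, set p* = (R−d)/(u−d) = 0.8913; price each node as the discounted p*-expectation of its children.
At expiry t=2: V(2,0)=-45.3184, V(2,1)=-19.9356, V(2,2)=24.2796
  t=1,j=0: stock 55.1800 → up 59.5944 (V=-19.9356), down 34.2116 (V=-45.3184). Price -22.0336; hedge Δ=1.0000, bond B=-77.2136.
  t=1,j=1: stock 96.1200 → up 103.8096 (V=24.2796), down 59.5944 (V=-19.9356). Price 18.9064; hedge Δ=1.0000, bond B=-77.2136.
  t=0,j=0: stock 89.0000 → up 96.1200 (V=18.9064), down 55.1800 (V=-22.0336). Price 14.0353; hedge Δ=1.0000, bond B=-74.9647.
Check: Δ(0,0)·S0 + B(0,0) = 14.0353 = V0.

(0,0): Delta=1.0000 Bond=-74.9647
(1,0): Delta=1.0000 Bond=-77.2136
(1,1): Delta=1.0000 Bond=-77.2136
V0=14.0353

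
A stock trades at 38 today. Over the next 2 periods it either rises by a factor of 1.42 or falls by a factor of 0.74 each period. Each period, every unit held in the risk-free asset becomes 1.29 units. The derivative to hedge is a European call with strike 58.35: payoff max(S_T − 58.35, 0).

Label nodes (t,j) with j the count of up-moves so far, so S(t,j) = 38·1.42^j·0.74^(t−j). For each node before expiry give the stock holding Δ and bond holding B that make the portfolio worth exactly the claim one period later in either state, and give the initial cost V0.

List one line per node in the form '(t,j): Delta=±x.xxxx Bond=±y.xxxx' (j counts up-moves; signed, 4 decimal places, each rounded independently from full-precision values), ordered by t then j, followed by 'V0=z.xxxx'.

(0,0): Delta=0.4434 Bond=-9.6652
(1,0): Delta=0.0000 Bond=0.0000
(1,1): Delta=0.4980 Bond=-15.4151
V0=7.1836

Under the risk-neutral measure, an up-move has probability p* = (R−d)/(u−d) = 0.8088 and values discount at R = 1.29.
Payoff layer (t=2): V(2,0)=0.0000, V(2,1)=0.0000, V(2,2)=18.2732
(1,0): S=28.1200. Δ = (V_up−V_dn)/(S_up−S_dn) = (0.0000−0.0000)/(39.9304−20.8088) = 0.0000. V = [p*·0.0000 + (1−p*)·0.0000]/1.29 = 0.0000. B = V − Δ·S = 0.0000.
(1,1): S=53.9600. Δ = (V_up−V_dn)/(S_up−S_dn) = (18.2732−0.0000)/(76.6232−39.9304) = 0.4980. V = [p*·18.2732 + (1−p*)·0.0000]/1.29 = 11.4572. B = V − Δ·S = -15.4151.
(0,0): S=38.0000. Δ = (V_up−V_dn)/(S_up−S_dn) = (11.4572−0.0000)/(53.9600−28.1200) = 0.4434. V = [p*·11.4572 + (1−p*)·0.0000]/1.29 = 7.1836. B = V − Δ·S = -9.6652.
Each (Δ,B) replicates both successor values, so the strategy is self-financing and V0 is arbitrage-free.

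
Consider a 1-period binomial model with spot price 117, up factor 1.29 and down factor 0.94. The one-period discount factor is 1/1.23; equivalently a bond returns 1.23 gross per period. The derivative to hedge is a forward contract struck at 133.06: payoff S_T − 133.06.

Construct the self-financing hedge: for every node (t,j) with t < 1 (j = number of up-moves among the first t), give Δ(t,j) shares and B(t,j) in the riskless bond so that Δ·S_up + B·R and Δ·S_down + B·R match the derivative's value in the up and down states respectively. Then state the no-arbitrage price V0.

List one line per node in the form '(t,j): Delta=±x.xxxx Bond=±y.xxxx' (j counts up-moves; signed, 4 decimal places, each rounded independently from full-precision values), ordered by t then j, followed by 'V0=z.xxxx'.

(0,0): Delta=1.0000 Bond=-108.1789
V0=8.8211

Risk-neutral probability p* = (R−d)/(u−d) = (1.23−0.94)/(1.29−0.94) = 0.8286.
Payoff layer (t=1): V(1,0)=-23.0800, V(1,1)=17.8700
(0,0): S=117.0000. Δ = (V_up−V_dn)/(S_up−S_dn) = (17.8700−-23.0800)/(150.9300−109.9800) = 1.0000. V = [p*·17.8700 + (1−p*)·-23.0800]/1.23 = 8.8211. B = V − Δ·S = -108.1789.
The time-0 hedge costs 8.8211, which is the no-arbitrage price.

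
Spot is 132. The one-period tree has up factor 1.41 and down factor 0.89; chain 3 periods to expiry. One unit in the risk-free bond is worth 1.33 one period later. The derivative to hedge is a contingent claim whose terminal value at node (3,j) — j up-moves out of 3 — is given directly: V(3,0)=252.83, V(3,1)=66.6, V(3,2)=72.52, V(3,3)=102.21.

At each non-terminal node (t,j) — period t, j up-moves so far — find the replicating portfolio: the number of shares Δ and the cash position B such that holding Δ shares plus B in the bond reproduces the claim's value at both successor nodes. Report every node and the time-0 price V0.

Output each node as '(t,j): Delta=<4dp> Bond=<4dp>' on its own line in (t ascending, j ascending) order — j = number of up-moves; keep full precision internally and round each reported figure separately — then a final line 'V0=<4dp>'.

(0,0): Delta=0.1515 Bond=18.6046
(1,0): Delta=-0.2910 Bond=76.7224
(1,1): Delta=0.2022 Bond=15.2935
(2,0): Delta=-3.4253 Bond=429.7517
(2,1): Delta=0.0687 Bond=42.4569
(2,2): Delta=0.2176 Bond=16.3191
V0=38.5983

Risk-neutral probability p* = (R−d)/(u−d) = (1.33−0.89)/(1.41−0.89) = 0.8462.
Terminal values V(3,·): V(3,0)=252.8300, V(3,1)=66.6000, V(3,2)=72.5200, V(3,3)=102.2100
(2,0): S=104.5572. Δ = (V_up−V_dn)/(S_up−S_dn) = (66.6000−252.8300)/(147.4257−93.0559) = -3.4253. V = [p*·66.6000 + (1−p*)·252.8300]/1.33 = 71.6171. B = V − Δ·S = 429.7517.
(2,1): S=165.6468. Δ = (V_up−V_dn)/(S_up−S_dn) = (72.5200−66.6000)/(233.5620−147.4257) = 0.0687. V = [p*·72.5200 + (1−p*)·66.6000]/1.33 = 53.8415. B = V − Δ·S = 42.4569.
(2,2): S=262.4292. Δ = (V_up−V_dn)/(S_up−S_dn) = (102.2100−72.5200)/(370.0252−233.5620) = 0.2176. V = [p*·102.2100 + (1−p*)·72.5200]/1.33 = 73.4153. B = V − Δ·S = 16.3191.
(1,0): S=117.4800. Δ = (V_up−V_dn)/(S_up−S_dn) = (53.8415−71.6171)/(165.6468−104.5572) = -0.2910. V = [p*·53.8415 + (1−p*)·71.6171]/1.33 = 42.5385. B = V − Δ·S = 76.7224.
(1,1): S=186.1200. Δ = (V_up−V_dn)/(S_up−S_dn) = (73.4153−53.8415)/(262.4292−165.6468) = 0.2022. V = [p*·73.4153 + (1−p*)·53.8415]/1.33 = 52.9353. B = V − Δ·S = 15.2935.
(0,0): S=132.0000. Δ = (V_up−V_dn)/(S_up−S_dn) = (52.9353−42.5385)/(186.1200−117.4800) = 0.1515. V = [p*·52.9353 + (1−p*)·42.5385]/1.33 = 38.5983. B = V − Δ·S = 18.6046.
Self-financing check: at every node Δ·S+B equals the discounted successor values.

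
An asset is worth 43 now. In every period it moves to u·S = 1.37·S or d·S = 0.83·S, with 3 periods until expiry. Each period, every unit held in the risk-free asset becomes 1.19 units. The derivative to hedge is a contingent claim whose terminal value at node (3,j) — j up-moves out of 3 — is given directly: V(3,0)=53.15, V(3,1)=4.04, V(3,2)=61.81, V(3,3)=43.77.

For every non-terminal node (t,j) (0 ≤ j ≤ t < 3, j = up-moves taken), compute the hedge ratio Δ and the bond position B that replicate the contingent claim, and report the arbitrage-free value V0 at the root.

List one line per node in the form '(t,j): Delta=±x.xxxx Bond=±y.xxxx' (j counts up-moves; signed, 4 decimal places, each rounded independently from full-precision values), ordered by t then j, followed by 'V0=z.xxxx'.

Since d<R<u, set p* = (R−d)/(u−d) = 0.6667; price each node as the discounted p*-expectation of its children.
Payoff layer (t=3): V(3,0)=53.1500, V(3,1)=4.0400, V(3,2)=61.8100, V(3,3)=43.7700
  t=2,j=0: stock 29.6227 → up 40.5831 (V=4.0400), down 24.5868 (V=53.1500). Price 17.1513; hedge Δ=-3.0701, bond B=108.0957.
  t=2,j=1: stock 48.8953 → up 66.9866 (V=61.8100), down 40.5831 (V=4.0400). Price 35.7591; hedge Δ=2.1880, bond B=-71.2224.
  t=2,j=2: stock 80.7067 → up 110.5682 (V=43.7700), down 66.9866 (V=61.8100). Price 41.8347; hedge Δ=-0.4139, bond B=75.2421.
  t=1,j=0: stock 35.6900 → up 48.8953 (V=35.7591), down 29.6227 (V=17.1513). Price 24.8374; hedge Δ=0.9655, bond B=-9.6216.
  t=1,j=1: stock 58.9100 → up 80.7067 (V=41.8347), down 48.8953 (V=35.7591). Price 33.4534; hedge Δ=0.1910, bond B=22.2022.
  t=0,j=0: stock 43.0000 → up 58.9100 (V=33.4534), down 35.6900 (V=24.8374). Price 25.6986; hedge Δ=0.3711, bond B=9.7431.
Check: Δ(0,0)·S0 + B(0,0) = 25.6986 = V0.

(0,0): Delta=0.3711 Bond=9.7431
(1,0): Delta=0.9655 Bond=-9.6216
(1,1): Delta=0.1910 Bond=22.2022
(2,0): Delta=-3.0701 Bond=108.0957
(2,1): Delta=2.1880 Bond=-71.2224
(2,2): Delta=-0.4139 Bond=75.2421
V0=25.6986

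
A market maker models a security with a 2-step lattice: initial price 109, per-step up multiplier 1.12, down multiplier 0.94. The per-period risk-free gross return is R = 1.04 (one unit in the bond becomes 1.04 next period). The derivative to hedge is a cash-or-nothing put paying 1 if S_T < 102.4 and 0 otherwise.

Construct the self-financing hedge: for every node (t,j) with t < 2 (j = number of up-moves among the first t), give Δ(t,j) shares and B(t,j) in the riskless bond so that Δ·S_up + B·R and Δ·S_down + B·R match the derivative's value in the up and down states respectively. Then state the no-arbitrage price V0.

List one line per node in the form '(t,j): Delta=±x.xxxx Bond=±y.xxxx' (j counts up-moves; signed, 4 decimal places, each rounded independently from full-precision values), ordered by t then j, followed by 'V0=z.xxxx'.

No-arbitrage ⇒ martingale measure with p* = (R−d)/(u−d) = 0.5556.
Payoff layer (t=2): V(2,0)=1.0000, V(2,1)=0.0000, V(2,2)=0.0000
(1,0): S=102.4600. Δ = (V_up−V_dn)/(S_up−S_dn) = (0.0000−1.0000)/(114.7552−96.3124) = -0.0542. V = [p*·0.0000 + (1−p*)·1.0000]/1.04 = 0.4274. B = V − Δ·S = 5.9829.
(1,1): S=122.0800. Δ = (V_up−V_dn)/(S_up−S_dn) = (0.0000−0.0000)/(136.7296−114.7552) = 0.0000. V = [p*·0.0000 + (1−p*)·0.0000]/1.04 = 0.0000. B = V − Δ·S = 0.0000.
(0,0): S=109.0000. Δ = (V_up−V_dn)/(S_up−S_dn) = (0.0000−0.4274)/(122.0800−102.4600) = -0.0218. V = [p*·0.0000 + (1−p*)·0.4274]/1.04 = 0.1826. B = V − Δ·S = 2.5568.
Self-financing check: at every node Δ·S+B equals the discounted successor values.

(0,0): Delta=-0.0218 Bond=2.5568
(1,0): Delta=-0.0542 Bond=5.9829
(1,1): Delta=0.0000 Bond=0.0000
V0=0.1826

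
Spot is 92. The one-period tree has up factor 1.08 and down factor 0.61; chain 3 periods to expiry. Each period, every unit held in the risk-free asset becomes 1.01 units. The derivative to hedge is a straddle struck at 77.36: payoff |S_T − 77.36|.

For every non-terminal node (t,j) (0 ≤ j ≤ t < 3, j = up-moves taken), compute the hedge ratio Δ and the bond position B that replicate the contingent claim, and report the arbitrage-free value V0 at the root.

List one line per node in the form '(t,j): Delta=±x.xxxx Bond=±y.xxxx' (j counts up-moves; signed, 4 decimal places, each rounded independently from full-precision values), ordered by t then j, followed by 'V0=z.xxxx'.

(0,0): Delta=0.2655 Bond=4.7678
(1,0): Delta=-1.0000 Bond=75.8357
(1,1): Delta=0.3906 Bond=-7.6131
(2,0): Delta=-1.0000 Bond=76.5941
(2,1): Delta=-1.0000 Bond=76.5941
(2,2): Delta=0.5280 Bond=-22.4388
V0=29.1944

Under the risk-neutral measure, an up-move has probability p* = (R−d)/(u−d) = 0.8511 and values discount at R = 1.01.
Terminal payoffs: V(3,0)=56.4777, V(3,1)=40.3881, V(3,2)=11.9016, V(3,3)=38.5335
Node (2,0) S=34.2332: V=(p*·40.3881+(1−p*)·56.4777)/1.01=42.3609; Δ=(40.3881−56.4777)/(36.9719−20.8823)=-1.0000; B=V−Δ·S=76.5941
Node (2,1) S=60.6096: V=(p*·11.9016+(1−p*)·40.3881)/1.01=15.9845; Δ=(11.9016−40.3881)/(65.4584−36.9719)=-1.0000; B=V−Δ·S=76.5941
Node (2,2) S=107.3088: V=(p*·38.5335+(1−p*)·11.9016)/1.01=34.2248; Δ=(38.5335−11.9016)/(115.8935−65.4584)=0.5280; B=V−Δ·S=-22.4388
Node (1,0) S=56.1200: V=(p*·15.9845+(1−p*)·42.3609)/1.01=19.7157; Δ=(15.9845−42.3609)/(60.6096−34.2332)=-1.0000; B=V−Δ·S=75.8357
Node (1,1) S=99.3600: V=(p*·34.2248+(1−p*)·15.9845)/1.01=31.1962; Δ=(34.2248−15.9845)/(107.3088−60.6096)=0.3906; B=V−Δ·S=-7.6131
Node (0,0) S=92.0000: V=(p*·31.1962+(1−p*)·19.7157)/1.01=29.1944; Δ=(31.1962−19.7157)/(99.3600−56.1200)=0.2655; B=V−Δ·S=4.7678
The time-0 hedge costs 29.1944, which is the no-arbitrage price.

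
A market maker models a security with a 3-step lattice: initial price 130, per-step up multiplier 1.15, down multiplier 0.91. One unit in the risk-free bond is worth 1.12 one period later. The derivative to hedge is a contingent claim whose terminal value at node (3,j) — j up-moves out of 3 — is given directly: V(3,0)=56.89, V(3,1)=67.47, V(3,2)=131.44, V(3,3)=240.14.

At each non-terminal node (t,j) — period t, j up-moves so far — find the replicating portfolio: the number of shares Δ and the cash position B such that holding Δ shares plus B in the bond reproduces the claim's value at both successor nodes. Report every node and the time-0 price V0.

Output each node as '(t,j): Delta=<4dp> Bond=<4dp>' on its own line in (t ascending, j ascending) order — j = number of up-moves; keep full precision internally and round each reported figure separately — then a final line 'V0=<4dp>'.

(0,0): Delta=2.4882 Bond=-180.0513
(1,0): Delta=1.8018 Bond=-120.4566
(1,1): Delta=2.5658 Bond=-213.2575
(2,0): Delta=0.4095 Bond=14.9769
(2,1): Delta=1.9592 Bond=-156.3240
(2,2): Delta=2.6344 Bond=-250.6376
V0=143.4174

Risk-neutral probability p* = (R−d)/(u−d) = (1.12−0.91)/(1.15−0.91) = 0.8750.
Terminal values V(3,·): V(3,0)=56.8900, V(3,1)=67.4700, V(3,2)=131.4400, V(3,3)=240.1400
Node (2,0) S=107.6530: V=(p*·67.4700+(1−p*)·56.8900)/1.12=59.0603; Δ=(67.4700−56.8900)/(123.8010−97.9642)=0.4095; B=V−Δ·S=14.9769
Node (2,1) S=136.0450: V=(p*·131.4400+(1−p*)·67.4700)/1.12=110.2176; Δ=(131.4400−67.4700)/(156.4518−123.8010)=1.9592; B=V−Δ·S=-156.3240
Node (2,2) S=171.9250: V=(p*·240.1400+(1−p*)·131.4400)/1.12=202.2790; Δ=(240.1400−131.4400)/(197.7137−156.4517)=2.6344; B=V−Δ·S=-250.6376
Node (1,0) S=118.3000: V=(p*·110.2176+(1−p*)·59.0603)/1.12=92.6991; Δ=(110.2176−59.0603)/(136.0450−107.6530)=1.8018; B=V−Δ·S=-120.4566
Node (1,1) S=149.5000: V=(p*·202.2790+(1−p*)·110.2176)/1.12=170.3316; Δ=(202.2790−110.2176)/(171.9250−136.0450)=2.5658; B=V−Δ·S=-213.2575
Node (0,0) S=130.0000: V=(p*·170.3316+(1−p*)·92.6991)/1.12=143.4174; Δ=(170.3316−92.6991)/(149.5000−118.3000)=2.4882; B=V−Δ·S=-180.0513
Each (Δ,B) replicates both successor values, so the strategy is self-financing and V0 is arbitrage-free.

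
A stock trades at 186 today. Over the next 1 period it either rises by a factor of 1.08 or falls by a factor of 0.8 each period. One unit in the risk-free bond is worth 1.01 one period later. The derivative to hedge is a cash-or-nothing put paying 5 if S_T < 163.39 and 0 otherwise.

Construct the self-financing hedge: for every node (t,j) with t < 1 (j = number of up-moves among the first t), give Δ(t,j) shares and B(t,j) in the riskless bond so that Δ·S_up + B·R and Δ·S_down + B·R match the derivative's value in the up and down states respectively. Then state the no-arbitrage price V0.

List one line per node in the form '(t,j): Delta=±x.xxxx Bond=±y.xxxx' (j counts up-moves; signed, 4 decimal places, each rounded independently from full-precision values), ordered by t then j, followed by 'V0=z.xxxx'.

(0,0): Delta=-0.0960 Bond=19.0948
V0=1.2376

Under the risk-neutral measure, an up-move has probability p* = (R−d)/(u−d) = 0.7500 and values discount at R = 1.01.
Payoff layer (t=1): V(1,0)=5.0000, V(1,1)=0.0000
Node (0,0) S=186.0000: V=(p*·0.0000+(1−p*)·5.0000)/1.01=1.2376; Δ=(0.0000−5.0000)/(200.8800−148.8000)=-0.0960; B=V−Δ·S=19.0948
Self-financing check: at every node Δ·S+B equals the discounted successor values.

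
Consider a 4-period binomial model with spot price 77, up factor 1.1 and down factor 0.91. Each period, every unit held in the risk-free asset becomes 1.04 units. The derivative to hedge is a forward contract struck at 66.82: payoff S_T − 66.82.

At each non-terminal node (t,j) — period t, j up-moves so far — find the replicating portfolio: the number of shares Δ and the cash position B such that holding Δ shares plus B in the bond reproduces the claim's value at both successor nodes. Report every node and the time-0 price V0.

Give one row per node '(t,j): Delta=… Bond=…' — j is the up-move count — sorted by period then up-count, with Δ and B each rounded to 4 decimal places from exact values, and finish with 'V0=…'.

Since d<R<u, set p* = (R−d)/(u−d) = 0.6842; price each node as the discounted p*-expectation of its children.
Terminal values V(4,·): V(4,0)=-14.0173, V(4,1)=-2.9925, V(4,2)=10.3341, V(4,3)=26.4432, V(4,4)=45.9157
(3,0): S=58.0250. Δ = (V_up−V_dn)/(S_up−S_dn) = (-2.9925−-14.0173)/(63.8275−52.8027) = 1.0000. V = [p*·-2.9925 + (1−p*)·-14.0173]/1.04 = -6.2250. B = V − Δ·S = -64.2500.
(3,1): S=70.1401. Δ = (V_up−V_dn)/(S_up−S_dn) = (10.3341−-2.9925)/(77.1541−63.8275) = 1.0000. V = [p*·10.3341 + (1−p*)·-2.9925]/1.04 = 5.8901. B = V − Δ·S = -64.2500.
(3,2): S=84.7847. Δ = (V_up−V_dn)/(S_up−S_dn) = (26.4432−10.3341)/(93.2632−77.1541) = 1.0000. V = [p*·26.4432 + (1−p*)·10.3341]/1.04 = 20.5347. B = V − Δ·S = -64.2500.
(3,3): S=102.4870. Δ = (V_up−V_dn)/(S_up−S_dn) = (45.9157−26.4432)/(112.7357−93.2632) = 1.0000. V = [p*·45.9157 + (1−p*)·26.4432]/1.04 = 38.2370. B = V − Δ·S = -64.2500.
(2,0): S=63.7637. Δ = (V_up−V_dn)/(S_up−S_dn) = (5.8901−-6.2250)/(70.1401−58.0250) = 1.0000. V = [p*·5.8901 + (1−p*)·-6.2250]/1.04 = 1.9849. B = V − Δ·S = -61.7788.
(2,1): S=77.0770. Δ = (V_up−V_dn)/(S_up−S_dn) = (20.5347−5.8901)/(84.7847−70.1401) = 1.0000. V = [p*·20.5347 + (1−p*)·5.8901]/1.04 = 15.2982. B = V − Δ·S = -61.7788.
(2,2): S=93.1700. Δ = (V_up−V_dn)/(S_up−S_dn) = (38.2370−20.5347)/(102.4870−84.7847) = 1.0000. V = [p*·38.2370 + (1−p*)·20.5347]/1.04 = 31.3912. B = V − Δ·S = -61.7788.
(1,0): S=70.0700. Δ = (V_up−V_dn)/(S_up−S_dn) = (15.2982−1.9849)/(77.0770−63.7637) = 1.0000. V = [p*·15.2982 + (1−p*)·1.9849]/1.04 = 10.6673. B = V − Δ·S = -59.4027.
(1,1): S=84.7000. Δ = (V_up−V_dn)/(S_up−S_dn) = (31.3912−15.2982)/(93.1700−77.0770) = 1.0000. V = [p*·31.3912 + (1−p*)·15.2982]/1.04 = 25.2973. B = V − Δ·S = -59.4027.
(0,0): S=77.0000. Δ = (V_up−V_dn)/(S_up−S_dn) = (25.2973−10.6673)/(84.7000−70.0700) = 1.0000. V = [p*·25.2973 + (1−p*)·10.6673]/1.04 = 19.8820. B = V − Δ·S = -57.1180.
Each (Δ,B) replicates both successor values, so the strategy is self-financing and V0 is arbitrage-free.

(0,0): Delta=1.0000 Bond=-57.1180
(1,0): Delta=1.0000 Bond=-59.4027
(1,1): Delta=1.0000 Bond=-59.4027
(2,0): Delta=1.0000 Bond=-61.7788
(2,1): Delta=1.0000 Bond=-61.7788
(2,2): Delta=1.0000 Bond=-61.7788
(3,0): Delta=1.0000 Bond=-64.2500
(3,1): Delta=1.0000 Bond=-64.2500
(3,2): Delta=1.0000 Bond=-64.2500
(3,3): Delta=1.0000 Bond=-64.2500
V0=19.8820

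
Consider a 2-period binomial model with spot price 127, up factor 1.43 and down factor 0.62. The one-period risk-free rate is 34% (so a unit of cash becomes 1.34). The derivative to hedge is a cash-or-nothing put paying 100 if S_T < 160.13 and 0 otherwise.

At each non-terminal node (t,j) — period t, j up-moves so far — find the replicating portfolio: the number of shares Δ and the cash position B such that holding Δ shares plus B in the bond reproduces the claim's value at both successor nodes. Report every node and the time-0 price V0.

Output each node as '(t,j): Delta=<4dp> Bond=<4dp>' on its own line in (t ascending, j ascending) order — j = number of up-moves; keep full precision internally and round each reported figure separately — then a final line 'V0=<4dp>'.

(0,0): Delta=-0.6448 Bond=93.5834
(1,0): Delta=0.0000 Bond=74.6269
(1,1): Delta=-0.6798 Bond=131.7487
V0=11.6884

Since d<R<u, set p* = (R−d)/(u−d) = 0.8889; price each node as the discounted p*-expectation of its children.
Payoff layer (t=2): V(2,0)=100.0000, V(2,1)=100.0000, V(2,2)=0.0000
(1,0): S=78.7400. Δ = (V_up−V_dn)/(S_up−S_dn) = (100.0000−100.0000)/(112.5982−48.8188) = 0.0000. V = [p*·100.0000 + (1−p*)·100.0000]/1.34 = 74.6269. B = V − Δ·S = 74.6269.
(1,1): S=181.6100. Δ = (V_up−V_dn)/(S_up−S_dn) = (0.0000−100.0000)/(259.7023−112.5982) = -0.6798. V = [p*·0.0000 + (1−p*)·100.0000]/1.34 = 8.2919. B = V − Δ·S = 131.7487.
(0,0): S=127.0000. Δ = (V_up−V_dn)/(S_up−S_dn) = (8.2919−74.6269)/(181.6100−78.7400) = -0.6448. V = [p*·8.2919 + (1−p*)·74.6269]/1.34 = 11.6884. B = V − Δ·S = 93.5834.
Check: Δ(0,0)·S0 + B(0,0) = 11.6884 = V0.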